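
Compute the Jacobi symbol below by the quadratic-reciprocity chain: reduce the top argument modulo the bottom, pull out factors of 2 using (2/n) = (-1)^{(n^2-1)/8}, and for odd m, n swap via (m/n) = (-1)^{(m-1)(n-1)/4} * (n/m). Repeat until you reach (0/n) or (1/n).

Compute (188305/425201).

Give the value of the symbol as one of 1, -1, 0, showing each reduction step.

flip (188305/425201) -> (425201/188305): both odd, 188305 mod 4 = 1, 425201 mod 4 = 1, so the flip contributes +1; sign now +1
(425201/188305): 425201 mod 188305 = 48591, so (425201/188305) = (48591/188305)
flip (48591/188305) -> (188305/48591): both odd, 48591 mod 4 = 3, 188305 mod 4 = 1, so the flip contributes +1; sign now +1
(188305/48591): 188305 mod 48591 = 42532, so (188305/48591) = (42532/48591)
factor out 2^2: 42532 = 2^2·10633; with 48591 mod 8 = 7, (2/48591) = +1; sign now +1; continue with (10633/48591)
flip (10633/48591) -> (48591/10633): both odd, 10633 mod 4 = 1, 48591 mod 4 = 3, so the flip contributes +1; sign now +1
(48591/10633): 48591 mod 10633 = 6059, so (48591/10633) = (6059/10633)
flip (6059/10633) -> (10633/6059): both odd, 6059 mod 4 = 3, 10633 mod 4 = 1, so the flip contributes +1; sign now +1
(10633/6059): 10633 mod 6059 = 4574, so (10633/6059) = (4574/6059)
factor out 2^1: 4574 = 2^1·2287; with 6059 mod 8 = 3, (2/6059) = -1; sign now -1; continue with (2287/6059)
flip (2287/6059) -> (6059/2287): both odd, 2287 mod 4 = 3, 6059 mod 4 = 3, so the flip contributes -1; sign now +1
(6059/2287): 6059 mod 2287 = 1485, so (6059/2287) = (1485/2287)
flip (1485/2287) -> (2287/1485): both odd, 1485 mod 4 = 1, 2287 mod 4 = 3, so the flip contributes +1; sign now +1
(2287/1485): 2287 mod 1485 = 802, so (2287/1485) = (802/1485)
factor out 2^1: 802 = 2^1·401; with 1485 mod 8 = 5, (2/1485) = -1; sign now -1; continue with (401/1485)
flip (401/1485) -> (1485/401): both odd, 401 mod 4 = 1, 1485 mod 4 = 1, so the flip contributes +1; sign now -1
(1485/401): 1485 mod 401 = 282, so (1485/401) = (282/401)
factor out 2^1: 282 = 2^1·141; with 401 mod 8 = 1, (2/401) = +1; sign now -1; continue with (141/401)
flip (141/401) -> (401/141): both odd, 141 mod 4 = 1, 401 mod 4 = 1, so the flip contributes +1; sign now -1
(401/141): 401 mod 141 = 119, so (401/141) = (119/141)
flip (119/141) -> (141/119): both odd, 119 mod 4 = 3, 141 mod 4 = 1, so the flip contributes +1; sign now -1
(141/119): 141 mod 119 = 22, so (141/119) = (22/119)
factor out 2^1: 22 = 2^1·11; with 119 mod 8 = 7, (2/119) = +1; sign now -1; continue with (11/119)
flip (11/119) -> (119/11): both odd, 11 mod 4 = 3, 119 mod 4 = 3, so the flip contributes -1; sign now +1
(119/11): 119 mod 11 = 9, so (119/11) = (9/11)
flip (9/11) -> (11/9): both odd, 9 mod 4 = 1, 11 mod 4 = 3, so the flip contributes +1; sign now +1
(11/9): 11 mod 9 = 2, so (11/9) = (2/9)
factor out 2^1: 2 = 2^1·1; with 9 mod 8 = 1, (2/9) = +1; sign now +1; continue with (1/9)
reached (1/9) = 1, so the symbol is +1

1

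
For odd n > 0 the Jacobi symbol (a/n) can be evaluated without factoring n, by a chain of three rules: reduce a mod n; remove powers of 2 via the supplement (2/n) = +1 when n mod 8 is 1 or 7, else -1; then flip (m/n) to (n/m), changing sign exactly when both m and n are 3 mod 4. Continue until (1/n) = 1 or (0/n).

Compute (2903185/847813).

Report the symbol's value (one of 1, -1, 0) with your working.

(2903185/847813): 2903185 mod 847813 = 359746, so (2903185/847813) = (359746/847813)
factor out 2^1: 359746 = 2^1·179873; with 847813 mod 8 = 5, (2/847813) = -1; sign now -1; continue with (179873/847813)
flip (179873/847813) -> (847813/179873): both odd, 179873 mod 4 = 1, 847813 mod 4 = 1, so the flip contributes +1; sign now -1
(847813/179873): 847813 mod 179873 = 128321, so (847813/179873) = (128321/179873)
flip (128321/179873) -> (179873/128321): both odd, 128321 mod 4 = 1, 179873 mod 4 = 1, so the flip contributes +1; sign now -1
(179873/128321): 179873 mod 128321 = 51552, so (179873/128321) = (51552/128321)
factor out 2^5: 51552 = 2^5·1611; with 128321 mod 8 = 1, (2/128321) = +1; sign now -1; continue with (1611/128321)
flip (1611/128321) -> (128321/1611): both odd, 1611 mod 4 = 3, 128321 mod 4 = 1, so the flip contributes +1; sign now -1
(128321/1611): 128321 mod 1611 = 1052, so (128321/1611) = (1052/1611)
factor out 2^2: 1052 = 2^2·263; with 1611 mod 8 = 3, (2/1611) = -1; sign now -1; continue with (263/1611)
flip (263/1611) -> (1611/263): both odd, 263 mod 4 = 3, 1611 mod 4 = 3, so the flip contributes -1; sign now +1
(1611/263): 1611 mod 263 = 33, so (1611/263) = (33/263)
flip (33/263) -> (263/33): both odd, 33 mod 4 = 1, 263 mod 4 = 3, so the flip contributes +1; sign now +1
(263/33): 263 mod 33 = 32, so (263/33) = (32/33)
factor out 2^5: 32 = 2^5·1; with 33 mod 8 = 1, (2/33) = +1; sign now +1; continue with (1/33)
reached (1/33) = 1, so the symbol is +1

1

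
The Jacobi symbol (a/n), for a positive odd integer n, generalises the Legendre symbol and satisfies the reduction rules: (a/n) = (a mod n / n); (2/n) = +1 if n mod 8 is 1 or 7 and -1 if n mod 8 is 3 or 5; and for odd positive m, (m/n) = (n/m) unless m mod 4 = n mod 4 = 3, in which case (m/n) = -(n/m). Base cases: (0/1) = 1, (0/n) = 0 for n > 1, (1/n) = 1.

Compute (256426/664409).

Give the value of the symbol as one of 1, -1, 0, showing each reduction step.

256426 = 2^1·128213; (2/664409) = +1 since 664409 mod 8 = 1, so (256426/664409) = (+1)^1·(128213/664409); sign now +1
reciprocity: (128213/664409) = +1·(664409/128213) since 128213 mod 4 = 1, 664409 mod 4 = 1; sign now +1
(664409/128213) = (23344/128213)   [reduce mod 128213]
23344 = 2^4·1459; (2/128213) = -1 since 128213 mod 8 = 5, so (23344/128213) = (-1)^4·(1459/128213); sign now +1
reciprocity: (1459/128213) = +1·(128213/1459) since 1459 mod 4 = 3, 128213 mod 4 = 1; sign now +1
(128213/1459) = (1280/1459)   [reduce mod 1459]
1280 = 2^8·5; (2/1459) = -1 since 1459 mod 8 = 3, so (1280/1459) = (-1)^8·(5/1459); sign now +1
reciprocity: (5/1459) = +1·(1459/5) since 5 mod 4 = 1, 1459 mod 4 = 3; sign now +1
(1459/5) = (4/5)   [reduce mod 5]
4 = 2^2·1; (2/5) = -1 since 5 mod 8 = 5, so (4/5) = (-1)^2·(1/5); sign now +1
(1/5) = 1; final value = sign = +1

1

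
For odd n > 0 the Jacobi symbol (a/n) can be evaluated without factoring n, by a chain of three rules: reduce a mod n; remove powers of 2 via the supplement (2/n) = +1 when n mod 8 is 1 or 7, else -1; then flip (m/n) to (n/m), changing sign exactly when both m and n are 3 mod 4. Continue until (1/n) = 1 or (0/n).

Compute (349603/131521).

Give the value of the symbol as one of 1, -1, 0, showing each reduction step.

-1

(349603/131521): 349603 mod 131521 = 86561, so (349603/131521) = (86561/131521)
flip (86561/131521) -> (131521/86561): both odd, 86561 mod 4 = 1, 131521 mod 4 = 1, so the flip contributes +1; sign now +1
(131521/86561): 131521 mod 86561 = 44960, so (131521/86561) = (44960/86561)
factor out 2^5: 44960 = 2^5·1405; with 86561 mod 8 = 1, (2/86561) = +1; sign now +1; continue with (1405/86561)
flip (1405/86561) -> (86561/1405): both odd, 1405 mod 4 = 1, 86561 mod 4 = 1, so the flip contributes +1; sign now +1
(86561/1405): 86561 mod 1405 = 856, so (86561/1405) = (856/1405)
factor out 2^3: 856 = 2^3·107; with 1405 mod 8 = 5, (2/1405) = -1; sign now -1; continue with (107/1405)
flip (107/1405) -> (1405/107): both odd, 107 mod 4 = 3, 1405 mod 4 = 1, so the flip contributes +1; sign now -1
(1405/107): 1405 mod 107 = 14, so (1405/107) = (14/107)
factor out 2^1: 14 = 2^1·7; with 107 mod 8 = 3, (2/107) = -1; sign now +1; continue with (7/107)
flip (7/107) -> (107/7): both odd, 7 mod 4 = 3, 107 mod 4 = 3, so the flip contributes -1; sign now -1
(107/7): 107 mod 7 = 2, so (107/7) = (2/7)
factor out 2^1: 2 = 2^1·1; with 7 mod 8 = 7, (2/7) = +1; sign now -1; continue with (1/7)
reached (1/7) = 1, so the symbol is -1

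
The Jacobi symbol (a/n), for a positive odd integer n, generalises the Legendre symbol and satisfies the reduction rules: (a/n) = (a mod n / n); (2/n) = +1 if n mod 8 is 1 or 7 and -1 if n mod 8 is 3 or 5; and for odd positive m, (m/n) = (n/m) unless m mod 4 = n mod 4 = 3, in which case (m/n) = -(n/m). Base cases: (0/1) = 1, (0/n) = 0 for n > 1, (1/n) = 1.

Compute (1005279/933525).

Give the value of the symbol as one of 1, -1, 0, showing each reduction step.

0

(1005279/933525) = (71754/933525)   [reduce mod 933525]
71754 = 2^1·35877; (2/933525) = -1 since 933525 mod 8 = 5, so (71754/933525) = (-1)^1·(35877/933525); sign now -1
reciprocity: (35877/933525) = +1·(933525/35877) since 35877 mod 4 = 1, 933525 mod 4 = 1; sign now -1
(933525/35877) = (723/35877)   [reduce mod 35877]
reciprocity: (723/35877) = +1·(35877/723) since 723 mod 4 = 3, 35877 mod 4 = 1; sign now -1
(35877/723) = (450/723)   [reduce mod 723]
450 = 2^1·225; (2/723) = -1 since 723 mod 8 = 3, so (450/723) = (-1)^1·(225/723); sign now +1
reciprocity: (225/723) = +1·(723/225) since 225 mod 4 = 1, 723 mod 4 = 3; sign now +1
(723/225) = (48/225)   [reduce mod 225]
48 = 2^4·3; (2/225) = +1 since 225 mod 8 = 1, so (48/225) = (+1)^4·(3/225); sign now +1
reciprocity: (3/225) = +1·(225/3) since 3 mod 4 = 3, 225 mod 4 = 1; sign now +1
(225/3) = (0/3)   [reduce mod 3]
(0/3) = 0   [gcd(a, n) > 1]; final value = 0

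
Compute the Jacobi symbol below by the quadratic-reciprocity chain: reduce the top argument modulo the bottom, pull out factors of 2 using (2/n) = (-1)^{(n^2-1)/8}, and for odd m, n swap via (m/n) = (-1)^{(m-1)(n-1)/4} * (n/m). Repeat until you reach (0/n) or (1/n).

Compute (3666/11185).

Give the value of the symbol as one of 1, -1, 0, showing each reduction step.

1

3666 = 2^1·1833; (2/11185) = +1 since 11185 mod 8 = 1, so (3666/11185) = (+1)^1·(1833/11185); sign now +1
reciprocity: (1833/11185) = +1·(11185/1833) since 1833 mod 4 = 1, 11185 mod 4 = 1; sign now +1
(11185/1833) = (187/1833)   [reduce mod 1833]
reciprocity: (187/1833) = +1·(1833/187) since 187 mod 4 = 3, 1833 mod 4 = 1; sign now +1
(1833/187) = (150/187)   [reduce mod 187]
150 = 2^1·75; (2/187) = -1 since 187 mod 8 = 3, so (150/187) = (-1)^1·(75/187); sign now -1
reciprocity: (75/187) = -1·(187/75) since 75 mod 4 = 3, 187 mod 4 = 3; sign now +1
(187/75) = (37/75)   [reduce mod 75]
reciprocity: (37/75) = +1·(75/37) since 37 mod 4 = 1, 75 mod 4 = 3; sign now +1
(75/37) = (1/37)   [reduce mod 37]
(1/37) = 1; final value = sign = +1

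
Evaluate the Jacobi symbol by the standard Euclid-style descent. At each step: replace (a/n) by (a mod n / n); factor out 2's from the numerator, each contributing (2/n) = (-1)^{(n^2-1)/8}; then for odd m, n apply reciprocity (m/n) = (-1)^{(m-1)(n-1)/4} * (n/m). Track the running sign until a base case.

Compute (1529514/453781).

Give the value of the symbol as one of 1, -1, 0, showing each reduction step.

-1

(1529514/453781) = (168171/453781)   [reduce mod 453781]
reciprocity: (168171/453781) = +1·(453781/168171) since 168171 mod 4 = 3, 453781 mod 4 = 1; sign now +1
(453781/168171) = (117439/168171)   [reduce mod 168171]
reciprocity: (117439/168171) = -1·(168171/117439) since 117439 mod 4 = 3, 168171 mod 4 = 3; sign now -1
(168171/117439) = (50732/117439)   [reduce mod 117439]
50732 = 2^2·12683; (2/117439) = +1 since 117439 mod 8 = 7, so (50732/117439) = (+1)^2·(12683/117439); sign now -1
reciprocity: (12683/117439) = -1·(117439/12683) since 12683 mod 4 = 3, 117439 mod 4 = 3; sign now +1
(117439/12683) = (3292/12683)   [reduce mod 12683]
3292 = 2^2·823; (2/12683) = -1 since 12683 mod 8 = 3, so (3292/12683) = (-1)^2·(823/12683); sign now +1
reciprocity: (823/12683) = -1·(12683/823) since 823 mod 4 = 3, 12683 mod 4 = 3; sign now -1
(12683/823) = (338/823)   [reduce mod 823]
338 = 2^1·169; (2/823) = +1 since 823 mod 8 = 7, so (338/823) = (+1)^1·(169/823); sign now -1
reciprocity: (169/823) = +1·(823/169) since 169 mod 4 = 1, 823 mod 4 = 3; sign now -1
(823/169) = (147/169)   [reduce mod 169]
reciprocity: (147/169) = +1·(169/147) since 147 mod 4 = 3, 169 mod 4 = 1; sign now -1
(169/147) = (22/147)   [reduce mod 147]
22 = 2^1·11; (2/147) = -1 since 147 mod 8 = 3, so (22/147) = (-1)^1·(11/147); sign now +1
reciprocity: (11/147) = -1·(147/11) since 11 mod 4 = 3, 147 mod 4 = 3; sign now -1
(147/11) = (4/11)   [reduce mod 11]
4 = 2^2·1; (2/11) = -1 since 11 mod 8 = 3, so (4/11) = (-1)^2·(1/11); sign now -1
(1/11) = 1; final value = sign = -1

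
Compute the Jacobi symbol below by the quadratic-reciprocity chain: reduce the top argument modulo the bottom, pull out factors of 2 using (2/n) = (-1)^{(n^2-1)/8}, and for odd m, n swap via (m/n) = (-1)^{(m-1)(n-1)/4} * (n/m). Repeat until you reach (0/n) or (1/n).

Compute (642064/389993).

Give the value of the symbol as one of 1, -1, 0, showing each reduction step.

-1

(642064/389993): 642064 mod 389993 = 252071, so (642064/389993) = (252071/389993)
flip (252071/389993) -> (389993/252071): both odd, 252071 mod 4 = 3, 389993 mod 4 = 1, so the flip contributes +1; sign now +1
(389993/252071): 389993 mod 252071 = 137922, so (389993/252071) = (137922/252071)
factor out 2^1: 137922 = 2^1·68961; with 252071 mod 8 = 7, (2/252071) = +1; sign now +1; continue with (68961/252071)
flip (68961/252071) -> (252071/68961): both odd, 68961 mod 4 = 1, 252071 mod 4 = 3, so the flip contributes +1; sign now +1
(252071/68961): 252071 mod 68961 = 45188, so (252071/68961) = (45188/68961)
factor out 2^2: 45188 = 2^2·11297; with 68961 mod 8 = 1, (2/68961) = +1; sign now +1; continue with (11297/68961)
flip (11297/68961) -> (68961/11297): both odd, 11297 mod 4 = 1, 68961 mod 4 = 1, so the flip contributes +1; sign now +1
(68961/11297): 68961 mod 11297 = 1179, so (68961/11297) = (1179/11297)
flip (1179/11297) -> (11297/1179): both odd, 1179 mod 4 = 3, 11297 mod 4 = 1, so the flip contributes +1; sign now +1
(11297/1179): 11297 mod 1179 = 686, so (11297/1179) = (686/1179)
factor out 2^1: 686 = 2^1·343; with 1179 mod 8 = 3, (2/1179) = -1; sign now -1; continue with (343/1179)
flip (343/1179) -> (1179/343): both odd, 343 mod 4 = 3, 1179 mod 4 = 3, so the flip contributes -1; sign now +1
(1179/343): 1179 mod 343 = 150, so (1179/343) = (150/343)
factor out 2^1: 150 = 2^1·75; with 343 mod 8 = 7, (2/343) = +1; sign now +1; continue with (75/343)
flip (75/343) -> (343/75): both odd, 75 mod 4 = 3, 343 mod 4 = 3, so the flip contributes -1; sign now -1
(343/75): 343 mod 75 = 43, so (343/75) = (43/75)
flip (43/75) -> (75/43): both odd, 43 mod 4 = 3, 75 mod 4 = 3, so the flip contributes -1; sign now +1
(75/43): 75 mod 43 = 32, so (75/43) = (32/43)
factor out 2^5: 32 = 2^5·1; with 43 mod 8 = 3, (2/43) = -1; sign now -1; continue with (1/43)
reached (1/43) = 1, so the symbol is -1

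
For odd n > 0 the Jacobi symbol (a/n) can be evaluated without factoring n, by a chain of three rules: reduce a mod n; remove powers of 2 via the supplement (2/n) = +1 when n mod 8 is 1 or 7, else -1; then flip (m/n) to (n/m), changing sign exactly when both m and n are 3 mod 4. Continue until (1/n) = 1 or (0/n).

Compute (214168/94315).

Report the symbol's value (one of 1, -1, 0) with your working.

-1

(214168/94315): 214168 mod 94315 = 25538, so (214168/94315) = (25538/94315)
factor out 2^1: 25538 = 2^1·12769; with 94315 mod 8 = 3, (2/94315) = -1; sign now -1; continue with (12769/94315)
flip (12769/94315) -> (94315/12769): both odd, 12769 mod 4 = 1, 94315 mod 4 = 3, so the flip contributes +1; sign now -1
(94315/12769): 94315 mod 12769 = 4932, so (94315/12769) = (4932/12769)
factor out 2^2: 4932 = 2^2·1233; with 12769 mod 8 = 1, (2/12769) = +1; sign now -1; continue with (1233/12769)
flip (1233/12769) -> (12769/1233): both odd, 1233 mod 4 = 1, 12769 mod 4 = 1, so the flip contributes +1; sign now -1
(12769/1233): 12769 mod 1233 = 439, so (12769/1233) = (439/1233)
flip (439/1233) -> (1233/439): both odd, 439 mod 4 = 3, 1233 mod 4 = 1, so the flip contributes +1; sign now -1
(1233/439): 1233 mod 439 = 355, so (1233/439) = (355/439)
flip (355/439) -> (439/355): both odd, 355 mod 4 = 3, 439 mod 4 = 3, so the flip contributes -1; sign now +1
(439/355): 439 mod 355 = 84, so (439/355) = (84/355)
factor out 2^2: 84 = 2^2·21; with 355 mod 8 = 3, (2/355) = -1; sign now +1; continue with (21/355)
flip (21/355) -> (355/21): both odd, 21 mod 4 = 1, 355 mod 4 = 3, so the flip contributes +1; sign now +1
(355/21): 355 mod 21 = 19, so (355/21) = (19/21)
flip (19/21) -> (21/19): both odd, 19 mod 4 = 3, 21 mod 4 = 1, so the flip contributes +1; sign now +1
(21/19): 21 mod 19 = 2, so (21/19) = (2/19)
factor out 2^1: 2 = 2^1·1; with 19 mod 8 = 3, (2/19) = -1; sign now -1; continue with (1/19)
reached (1/19) = 1, so the symbol is -1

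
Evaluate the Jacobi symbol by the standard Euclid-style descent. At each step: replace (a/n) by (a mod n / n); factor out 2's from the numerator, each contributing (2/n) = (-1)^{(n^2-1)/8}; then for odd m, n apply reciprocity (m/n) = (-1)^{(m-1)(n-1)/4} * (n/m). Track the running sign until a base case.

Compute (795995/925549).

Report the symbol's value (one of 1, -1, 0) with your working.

reciprocity: (795995/925549) = +1·(925549/795995) since 795995 mod 4 = 3, 925549 mod 4 = 1; sign now +1
(925549/795995) = (129554/795995)   [reduce mod 795995]
129554 = 2^1·64777; (2/795995) = -1 since 795995 mod 8 = 3, so (129554/795995) = (-1)^1·(64777/795995); sign now -1
reciprocity: (64777/795995) = +1·(795995/64777) since 64777 mod 4 = 1, 795995 mod 4 = 3; sign now -1
(795995/64777) = (18671/64777)   [reduce mod 64777]
reciprocity: (18671/64777) = +1·(64777/18671) since 18671 mod 4 = 3, 64777 mod 4 = 1; sign now -1
(64777/18671) = (8764/18671)   [reduce mod 18671]
8764 = 2^2·2191; (2/18671) = +1 since 18671 mod 8 = 7, so (8764/18671) = (+1)^2·(2191/18671); sign now -1
reciprocity: (2191/18671) = -1·(18671/2191) since 2191 mod 4 = 3, 18671 mod 4 = 3; sign now +1
(18671/2191) = (1143/2191)   [reduce mod 2191]
reciprocity: (1143/2191) = -1·(2191/1143) since 1143 mod 4 = 3, 2191 mod 4 = 3; sign now -1
(2191/1143) = (1048/1143)   [reduce mod 1143]
1048 = 2^3·131; (2/1143) = +1 since 1143 mod 8 = 7, so (1048/1143) = (+1)^3·(131/1143); sign now -1
reciprocity: (131/1143) = -1·(1143/131) since 131 mod 4 = 3, 1143 mod 4 = 3; sign now +1
(1143/131) = (95/131)   [reduce mod 131]
reciprocity: (95/131) = -1·(131/95) since 95 mod 4 = 3, 131 mod 4 = 3; sign now -1
(131/95) = (36/95)   [reduce mod 95]
36 = 2^2·9; (2/95) = +1 since 95 mod 8 = 7, so (36/95) = (+1)^2·(9/95); sign now -1
reciprocity: (9/95) = +1·(95/9) since 9 mod 4 = 1, 95 mod 4 = 3; sign now -1
(95/9) = (5/9)   [reduce mod 9]
reciprocity: (5/9) = +1·(9/5) since 5 mod 4 = 1, 9 mod 4 = 1; sign now -1
(9/5) = (4/5)   [reduce mod 5]
4 = 2^2·1; (2/5) = -1 since 5 mod 8 = 5, so (4/5) = (-1)^2·(1/5); sign now -1
(1/5) = 1; final value = sign = -1

-1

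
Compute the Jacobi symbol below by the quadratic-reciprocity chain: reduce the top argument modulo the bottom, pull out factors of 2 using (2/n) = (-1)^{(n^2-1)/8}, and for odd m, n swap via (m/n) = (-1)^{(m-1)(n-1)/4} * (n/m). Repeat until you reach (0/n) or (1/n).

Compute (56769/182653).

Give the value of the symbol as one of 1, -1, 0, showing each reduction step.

flip (56769/182653) -> (182653/56769): both odd, 56769 mod 4 = 1, 182653 mod 4 = 1, so the flip contributes +1; sign now +1
(182653/56769): 182653 mod 56769 = 12346, so (182653/56769) = (12346/56769)
factor out 2^1: 12346 = 2^1·6173; with 56769 mod 8 = 1, (2/56769) = +1; sign now +1; continue with (6173/56769)
flip (6173/56769) -> (56769/6173): both odd, 6173 mod 4 = 1, 56769 mod 4 = 1, so the flip contributes +1; sign now +1
(56769/6173): 56769 mod 6173 = 1212, so (56769/6173) = (1212/6173)
factor out 2^2: 1212 = 2^2·303; with 6173 mod 8 = 5, (2/6173) = -1; sign now +1; continue with (303/6173)
flip (303/6173) -> (6173/303): both odd, 303 mod 4 = 3, 6173 mod 4 = 1, so the flip contributes +1; sign now +1
(6173/303): 6173 mod 303 = 113, so (6173/303) = (113/303)
flip (113/303) -> (303/113): both odd, 113 mod 4 = 1, 303 mod 4 = 3, so the flip contributes +1; sign now +1
(303/113): 303 mod 113 = 77, so (303/113) = (77/113)
flip (77/113) -> (113/77): both odd, 77 mod 4 = 1, 113 mod 4 = 1, so the flip contributes +1; sign now +1
(113/77): 113 mod 77 = 36, so (113/77) = (36/77)
factor out 2^2: 36 = 2^2·9; with 77 mod 8 = 5, (2/77) = -1; sign now +1; continue with (9/77)
flip (9/77) -> (77/9): both odd, 9 mod 4 = 1, 77 mod 4 = 1, so the flip contributes +1; sign now +1
(77/9): 77 mod 9 = 5, so (77/9) = (5/9)
flip (5/9) -> (9/5): both odd, 5 mod 4 = 1, 9 mod 4 = 1, so the flip contributes +1; sign now +1
(9/5): 9 mod 5 = 4, so (9/5) = (4/5)
factor out 2^2: 4 = 2^2·1; with 5 mod 8 = 5, (2/5) = -1; sign now +1; continue with (1/5)
reached (1/5) = 1, so the symbol is +1

1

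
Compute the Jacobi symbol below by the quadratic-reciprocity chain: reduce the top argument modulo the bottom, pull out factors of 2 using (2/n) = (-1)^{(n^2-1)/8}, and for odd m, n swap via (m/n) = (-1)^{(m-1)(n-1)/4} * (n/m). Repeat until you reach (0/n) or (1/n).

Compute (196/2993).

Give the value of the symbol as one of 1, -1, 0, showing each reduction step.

factor out 2^2: 196 = 2^2·49; with 2993 mod 8 = 1, (2/2993) = +1; sign now +1; continue with (49/2993)
flip (49/2993) -> (2993/49): both odd, 49 mod 4 = 1, 2993 mod 4 = 1, so the flip contributes +1; sign now +1
(2993/49): 2993 mod 49 = 4, so (2993/49) = (4/49)
factor out 2^2: 4 = 2^2·1; with 49 mod 8 = 1, (2/49) = +1; sign now +1; continue with (1/49)
reached (1/49) = 1, so the symbol is +1

1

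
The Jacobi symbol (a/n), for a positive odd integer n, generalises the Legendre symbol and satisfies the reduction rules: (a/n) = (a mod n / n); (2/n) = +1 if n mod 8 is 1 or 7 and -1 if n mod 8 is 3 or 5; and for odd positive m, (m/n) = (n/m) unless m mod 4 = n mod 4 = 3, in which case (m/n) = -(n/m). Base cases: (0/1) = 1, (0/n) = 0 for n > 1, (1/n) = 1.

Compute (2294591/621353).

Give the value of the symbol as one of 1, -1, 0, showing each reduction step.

(2294591/621353): 2294591 mod 621353 = 430532, so (2294591/621353) = (430532/621353)
factor out 2^2: 430532 = 2^2·107633; with 621353 mod 8 = 1, (2/621353) = +1; sign now +1; continue with (107633/621353)
flip (107633/621353) -> (621353/107633): both odd, 107633 mod 4 = 1, 621353 mod 4 = 1, so the flip contributes +1; sign now +1
(621353/107633): 621353 mod 107633 = 83188, so (621353/107633) = (83188/107633)
factor out 2^2: 83188 = 2^2·20797; with 107633 mod 8 = 1, (2/107633) = +1; sign now +1; continue with (20797/107633)
flip (20797/107633) -> (107633/20797): both odd, 20797 mod 4 = 1, 107633 mod 4 = 1, so the flip contributes +1; sign now +1
(107633/20797): 107633 mod 20797 = 3648, so (107633/20797) = (3648/20797)
factor out 2^6: 3648 = 2^6·57; with 20797 mod 8 = 5, (2/20797) = -1; sign now +1; continue with (57/20797)
flip (57/20797) -> (20797/57): both odd, 57 mod 4 = 1, 20797 mod 4 = 1, so the flip contributes +1; sign now +1
(20797/57): 20797 mod 57 = 49, so (20797/57) = (49/57)
flip (49/57) -> (57/49): both odd, 49 mod 4 = 1, 57 mod 4 = 1, so the flip contributes +1; sign now +1
(57/49): 57 mod 49 = 8, so (57/49) = (8/49)
factor out 2^3: 8 = 2^3·1; with 49 mod 8 = 1, (2/49) = +1; sign now +1; continue with (1/49)
reached (1/49) = 1, so the symbol is +1

1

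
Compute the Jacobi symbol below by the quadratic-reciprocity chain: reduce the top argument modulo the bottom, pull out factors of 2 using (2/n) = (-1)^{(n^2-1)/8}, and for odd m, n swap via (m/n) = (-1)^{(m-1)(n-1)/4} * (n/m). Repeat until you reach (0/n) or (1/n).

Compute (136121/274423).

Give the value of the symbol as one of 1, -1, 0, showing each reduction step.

flip (136121/274423) -> (274423/136121): both odd, 136121 mod 4 = 1, 274423 mod 4 = 3, so the flip contributes +1; sign now +1
(274423/136121): 274423 mod 136121 = 2181, so (274423/136121) = (2181/136121)
flip (2181/136121) -> (136121/2181): both odd, 2181 mod 4 = 1, 136121 mod 4 = 1, so the flip contributes +1; sign now +1
(136121/2181): 136121 mod 2181 = 899, so (136121/2181) = (899/2181)
flip (899/2181) -> (2181/899): both odd, 899 mod 4 = 3, 2181 mod 4 = 1, so the flip contributes +1; sign now +1
(2181/899): 2181 mod 899 = 383, so (2181/899) = (383/899)
flip (383/899) -> (899/383): both odd, 383 mod 4 = 3, 899 mod 4 = 3, so the flip contributes -1; sign now -1
(899/383): 899 mod 383 = 133, so (899/383) = (133/383)
flip (133/383) -> (383/133): both odd, 133 mod 4 = 1, 383 mod 4 = 3, so the flip contributes +1; sign now -1
(383/133): 383 mod 133 = 117, so (383/133) = (117/133)
flip (117/133) -> (133/117): both odd, 117 mod 4 = 1, 133 mod 4 = 1, so the flip contributes +1; sign now -1
(133/117): 133 mod 117 = 16, so (133/117) = (16/117)
factor out 2^4: 16 = 2^4·1; with 117 mod 8 = 5, (2/117) = -1; sign now -1; continue with (1/117)
reached (1/117) = 1, so the symbol is -1

-1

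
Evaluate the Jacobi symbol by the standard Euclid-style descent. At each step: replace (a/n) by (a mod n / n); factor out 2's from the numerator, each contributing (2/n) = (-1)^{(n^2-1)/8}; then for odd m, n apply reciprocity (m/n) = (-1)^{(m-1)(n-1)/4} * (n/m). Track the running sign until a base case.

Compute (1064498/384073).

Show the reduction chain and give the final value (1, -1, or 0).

1

(1064498/384073) = (296352/384073)   [reduce mod 384073]
296352 = 2^5·9261; (2/384073) = +1 since 384073 mod 8 = 1, so (296352/384073) = (+1)^5·(9261/384073); sign now +1
reciprocity: (9261/384073) = +1·(384073/9261) since 9261 mod 4 = 1, 384073 mod 4 = 1; sign now +1
(384073/9261) = (4372/9261)   [reduce mod 9261]
4372 = 2^2·1093; (2/9261) = -1 since 9261 mod 8 = 5, so (4372/9261) = (-1)^2·(1093/9261); sign now +1
reciprocity: (1093/9261) = +1·(9261/1093) since 1093 mod 4 = 1, 9261 mod 4 = 1; sign now +1
(9261/1093) = (517/1093)   [reduce mod 1093]
reciprocity: (517/1093) = +1·(1093/517) since 517 mod 4 = 1, 1093 mod 4 = 1; sign now +1
(1093/517) = (59/517)   [reduce mod 517]
reciprocity: (59/517) = +1·(517/59) since 59 mod 4 = 3, 517 mod 4 = 1; sign now +1
(517/59) = (45/59)   [reduce mod 59]
reciprocity: (45/59) = +1·(59/45) since 45 mod 4 = 1, 59 mod 4 = 3; sign now +1
(59/45) = (14/45)   [reduce mod 45]
14 = 2^1·7; (2/45) = -1 since 45 mod 8 = 5, so (14/45) = (-1)^1·(7/45); sign now -1
reciprocity: (7/45) = +1·(45/7) since 7 mod 4 = 3, 45 mod 4 = 1; sign now -1
(45/7) = (3/7)   [reduce mod 7]
reciprocity: (3/7) = -1·(7/3) since 3 mod 4 = 3, 7 mod 4 = 3; sign now +1
(7/3) = (1/3)   [reduce mod 3]
(1/3) = 1; final value = sign = +1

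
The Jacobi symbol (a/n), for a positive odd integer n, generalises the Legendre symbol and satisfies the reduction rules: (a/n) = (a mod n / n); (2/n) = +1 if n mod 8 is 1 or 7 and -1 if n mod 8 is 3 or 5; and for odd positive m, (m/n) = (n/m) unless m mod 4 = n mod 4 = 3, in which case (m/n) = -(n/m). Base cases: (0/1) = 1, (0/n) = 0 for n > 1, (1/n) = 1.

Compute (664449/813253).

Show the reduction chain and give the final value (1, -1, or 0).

-1

flip (664449/813253) -> (813253/664449): both odd, 664449 mod 4 = 1, 813253 mod 4 = 1, so the flip contributes +1; sign now +1
(813253/664449): 813253 mod 664449 = 148804, so (813253/664449) = (148804/664449)
factor out 2^2: 148804 = 2^2·37201; with 664449 mod 8 = 1, (2/664449) = +1; sign now +1; continue with (37201/664449)
flip (37201/664449) -> (664449/37201): both odd, 37201 mod 4 = 1, 664449 mod 4 = 1, so the flip contributes +1; sign now +1
(664449/37201): 664449 mod 37201 = 32032, so (664449/37201) = (32032/37201)
factor out 2^5: 32032 = 2^5·1001; with 37201 mod 8 = 1, (2/37201) = +1; sign now +1; continue with (1001/37201)
flip (1001/37201) -> (37201/1001): both odd, 1001 mod 4 = 1, 37201 mod 4 = 1, so the flip contributes +1; sign now +1
(37201/1001): 37201 mod 1001 = 164, so (37201/1001) = (164/1001)
factor out 2^2: 164 = 2^2·41; with 1001 mod 8 = 1, (2/1001) = +1; sign now +1; continue with (41/1001)
flip (41/1001) -> (1001/41): both odd, 41 mod 4 = 1, 1001 mod 4 = 1, so the flip contributes +1; sign now +1
(1001/41): 1001 mod 41 = 17, so (1001/41) = (17/41)
flip (17/41) -> (41/17): both odd, 17 mod 4 = 1, 41 mod 4 = 1, so the flip contributes +1; sign now +1
(41/17): 41 mod 17 = 7, so (41/17) = (7/17)
flip (7/17) -> (17/7): both odd, 7 mod 4 = 3, 17 mod 4 = 1, so the flip contributes +1; sign now +1
(17/7): 17 mod 7 = 3, so (17/7) = (3/7)
flip (3/7) -> (7/3): both odd, 3 mod 4 = 3, 7 mod 4 = 3, so the flip contributes -1; sign now -1
(7/3): 7 mod 3 = 1, so (7/3) = (1/3)
reached (1/3) = 1, so the symbol is -1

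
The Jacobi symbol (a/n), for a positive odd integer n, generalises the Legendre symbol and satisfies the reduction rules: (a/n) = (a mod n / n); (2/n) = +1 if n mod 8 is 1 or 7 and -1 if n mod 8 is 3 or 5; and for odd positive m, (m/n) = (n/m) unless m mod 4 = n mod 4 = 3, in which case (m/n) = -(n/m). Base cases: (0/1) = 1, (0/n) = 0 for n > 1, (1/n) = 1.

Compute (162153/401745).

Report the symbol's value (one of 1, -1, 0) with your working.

reciprocity: (162153/401745) = +1·(401745/162153) since 162153 mod 4 = 1, 401745 mod 4 = 1; sign now +1
(401745/162153) = (77439/162153)   [reduce mod 162153]
reciprocity: (77439/162153) = +1·(162153/77439) since 77439 mod 4 = 3, 162153 mod 4 = 1; sign now +1
(162153/77439) = (7275/77439)   [reduce mod 77439]
reciprocity: (7275/77439) = -1·(77439/7275) since 7275 mod 4 = 3, 77439 mod 4 = 3; sign now -1
(77439/7275) = (4689/7275)   [reduce mod 7275]
reciprocity: (4689/7275) = +1·(7275/4689) since 4689 mod 4 = 1, 7275 mod 4 = 3; sign now -1
(7275/4689) = (2586/4689)   [reduce mod 4689]
2586 = 2^1·1293; (2/4689) = +1 since 4689 mod 8 = 1, so (2586/4689) = (+1)^1·(1293/4689); sign now -1
reciprocity: (1293/4689) = +1·(4689/1293) since 1293 mod 4 = 1, 4689 mod 4 = 1; sign now -1
(4689/1293) = (810/1293)   [reduce mod 1293]
810 = 2^1·405; (2/1293) = -1 since 1293 mod 8 = 5, so (810/1293) = (-1)^1·(405/1293); sign now +1
reciprocity: (405/1293) = +1·(1293/405) since 405 mod 4 = 1, 1293 mod 4 = 1; sign now +1
(1293/405) = (78/405)   [reduce mod 405]
78 = 2^1·39; (2/405) = -1 since 405 mod 8 = 5, so (78/405) = (-1)^1·(39/405); sign now -1
reciprocity: (39/405) = +1·(405/39) since 39 mod 4 = 3, 405 mod 4 = 1; sign now -1
(405/39) = (15/39)   [reduce mod 39]
reciprocity: (15/39) = -1·(39/15) since 15 mod 4 = 3, 39 mod 4 = 3; sign now +1
(39/15) = (9/15)   [reduce mod 15]
reciprocity: (9/15) = +1·(15/9) since 9 mod 4 = 1, 15 mod 4 = 3; sign now +1
(15/9) = (6/9)   [reduce mod 9]
6 = 2^1·3; (2/9) = +1 since 9 mod 8 = 1, so (6/9) = (+1)^1·(3/9); sign now +1
reciprocity: (3/9) = +1·(9/3) since 3 mod 4 = 3, 9 mod 4 = 1; sign now +1
(9/3) = (0/3)   [reduce mod 3]
(0/3) = 0   [gcd(a, n) > 1]; final value = 0

0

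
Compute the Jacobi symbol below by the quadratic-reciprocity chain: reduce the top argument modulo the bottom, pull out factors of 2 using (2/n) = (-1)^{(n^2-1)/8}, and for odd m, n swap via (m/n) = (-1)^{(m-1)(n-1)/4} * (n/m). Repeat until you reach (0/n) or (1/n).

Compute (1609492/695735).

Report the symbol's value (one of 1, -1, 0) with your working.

(1609492/695735): 1609492 mod 695735 = 218022, so (1609492/695735) = (218022/695735)
factor out 2^1: 218022 = 2^1·109011; with 695735 mod 8 = 7, (2/695735) = +1; sign now +1; continue with (109011/695735)
flip (109011/695735) -> (695735/109011): both odd, 109011 mod 4 = 3, 695735 mod 4 = 3, so the flip contributes -1; sign now -1
(695735/109011): 695735 mod 109011 = 41669, so (695735/109011) = (41669/109011)
flip (41669/109011) -> (109011/41669): both odd, 41669 mod 4 = 1, 109011 mod 4 = 3, so the flip contributes +1; sign now -1
(109011/41669): 109011 mod 41669 = 25673, so (109011/41669) = (25673/41669)
flip (25673/41669) -> (41669/25673): both odd, 25673 mod 4 = 1, 41669 mod 4 = 1, so the flip contributes +1; sign now -1
(41669/25673): 41669 mod 25673 = 15996, so (41669/25673) = (15996/25673)
factor out 2^2: 15996 = 2^2·3999; with 25673 mod 8 = 1, (2/25673) = +1; sign now -1; continue with (3999/25673)
flip (3999/25673) -> (25673/3999): both odd, 3999 mod 4 = 3, 25673 mod 4 = 1, so the flip contributes +1; sign now -1
(25673/3999): 25673 mod 3999 = 1679, so (25673/3999) = (1679/3999)
flip (1679/3999) -> (3999/1679): both odd, 1679 mod 4 = 3, 3999 mod 4 = 3, so the flip contributes -1; sign now +1
(3999/1679): 3999 mod 1679 = 641, so (3999/1679) = (641/1679)
flip (641/1679) -> (1679/641): both odd, 641 mod 4 = 1, 1679 mod 4 = 3, so the flip contributes +1; sign now +1
(1679/641): 1679 mod 641 = 397, so (1679/641) = (397/641)
flip (397/641) -> (641/397): both odd, 397 mod 4 = 1, 641 mod 4 = 1, so the flip contributes +1; sign now +1
(641/397): 641 mod 397 = 244, so (641/397) = (244/397)
factor out 2^2: 244 = 2^2·61; with 397 mod 8 = 5, (2/397) = -1; sign now +1; continue with (61/397)
flip (61/397) -> (397/61): both odd, 61 mod 4 = 1, 397 mod 4 = 1, so the flip contributes +1; sign now +1
(397/61): 397 mod 61 = 31, so (397/61) = (31/61)
flip (31/61) -> (61/31): both odd, 31 mod 4 = 3, 61 mod 4 = 1, so the flip contributes +1; sign now +1
(61/31): 61 mod 31 = 30, so (61/31) = (30/31)
factor out 2^1: 30 = 2^1·15; with 31 mod 8 = 7, (2/31) = +1; sign now +1; continue with (15/31)
flip (15/31) -> (31/15): both odd, 15 mod 4 = 3, 31 mod 4 = 3, so the flip contributes -1; sign now -1
(31/15): 31 mod 15 = 1, so (31/15) = (1/15)
reached (1/15) = 1, so the symbol is -1

-1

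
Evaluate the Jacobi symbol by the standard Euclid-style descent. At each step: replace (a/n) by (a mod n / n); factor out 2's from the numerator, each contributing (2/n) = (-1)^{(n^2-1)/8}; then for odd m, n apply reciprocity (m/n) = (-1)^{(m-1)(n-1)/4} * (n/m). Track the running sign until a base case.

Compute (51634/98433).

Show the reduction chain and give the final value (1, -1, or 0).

1

51634 = 2^1·25817; (2/98433) = +1 since 98433 mod 8 = 1, so (51634/98433) = (+1)^1·(25817/98433); sign now +1
reciprocity: (25817/98433) = +1·(98433/25817) since 25817 mod 4 = 1, 98433 mod 4 = 1; sign now +1
(98433/25817) = (20982/25817)   [reduce mod 25817]
20982 = 2^1·10491; (2/25817) = +1 since 25817 mod 8 = 1, so (20982/25817) = (+1)^1·(10491/25817); sign now +1
reciprocity: (10491/25817) = +1·(25817/10491) since 10491 mod 4 = 3, 25817 mod 4 = 1; sign now +1
(25817/10491) = (4835/10491)   [reduce mod 10491]
reciprocity: (4835/10491) = -1·(10491/4835) since 4835 mod 4 = 3, 10491 mod 4 = 3; sign now -1
(10491/4835) = (821/4835)   [reduce mod 4835]
reciprocity: (821/4835) = +1·(4835/821) since 821 mod 4 = 1, 4835 mod 4 = 3; sign now -1
(4835/821) = (730/821)   [reduce mod 821]
730 = 2^1·365; (2/821) = -1 since 821 mod 8 = 5, so (730/821) = (-1)^1·(365/821); sign now +1
reciprocity: (365/821) = +1·(821/365) since 365 mod 4 = 1, 821 mod 4 = 1; sign now +1
(821/365) = (91/365)   [reduce mod 365]
reciprocity: (91/365) = +1·(365/91) since 91 mod 4 = 3, 365 mod 4 = 1; sign now +1
(365/91) = (1/91)   [reduce mod 91]
(1/91) = 1; final value = sign = +1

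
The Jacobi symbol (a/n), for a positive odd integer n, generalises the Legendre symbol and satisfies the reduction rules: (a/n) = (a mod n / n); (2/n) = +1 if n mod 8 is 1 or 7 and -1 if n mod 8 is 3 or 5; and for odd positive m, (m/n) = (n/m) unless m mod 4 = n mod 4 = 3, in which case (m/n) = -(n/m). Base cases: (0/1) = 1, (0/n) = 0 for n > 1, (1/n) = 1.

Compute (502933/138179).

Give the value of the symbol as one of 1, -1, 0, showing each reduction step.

(502933/138179) = (88396/138179)   [reduce mod 138179]
88396 = 2^2·22099; (2/138179) = -1 since 138179 mod 8 = 3, so (88396/138179) = (-1)^2·(22099/138179); sign now +1
reciprocity: (22099/138179) = -1·(138179/22099) since 22099 mod 4 = 3, 138179 mod 4 = 3; sign now -1
(138179/22099) = (5585/22099)   [reduce mod 22099]
reciprocity: (5585/22099) = +1·(22099/5585) since 5585 mod 4 = 1, 22099 mod 4 = 3; sign now -1
(22099/5585) = (5344/5585)   [reduce mod 5585]
5344 = 2^5·167; (2/5585) = +1 since 5585 mod 8 = 1, so (5344/5585) = (+1)^5·(167/5585); sign now -1
reciprocity: (167/5585) = +1·(5585/167) since 167 mod 4 = 3, 5585 mod 4 = 1; sign now -1
(5585/167) = (74/167)   [reduce mod 167]
74 = 2^1·37; (2/167) = +1 since 167 mod 8 = 7, so (74/167) = (+1)^1·(37/167); sign now -1
reciprocity: (37/167) = +1·(167/37) since 37 mod 4 = 1, 167 mod 4 = 3; sign now -1
(167/37) = (19/37)   [reduce mod 37]
reciprocity: (19/37) = +1·(37/19) since 19 mod 4 = 3, 37 mod 4 = 1; sign now -1
(37/19) = (18/19)   [reduce mod 19]
18 = 2^1·9; (2/19) = -1 since 19 mod 8 = 3, so (18/19) = (-1)^1·(9/19); sign now +1
reciprocity: (9/19) = +1·(19/9) since 9 mod 4 = 1, 19 mod 4 = 3; sign now +1
(19/9) = (1/9)   [reduce mod 9]
(1/9) = 1; final value = sign = +1

1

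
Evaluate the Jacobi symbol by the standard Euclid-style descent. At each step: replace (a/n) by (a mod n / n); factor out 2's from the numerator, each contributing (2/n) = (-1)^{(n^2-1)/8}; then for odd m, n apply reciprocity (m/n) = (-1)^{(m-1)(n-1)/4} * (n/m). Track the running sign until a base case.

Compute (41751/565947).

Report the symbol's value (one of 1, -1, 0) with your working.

flip (41751/565947) -> (565947/41751): both odd, 41751 mod 4 = 3, 565947 mod 4 = 3, so the flip contributes -1; sign now -1
(565947/41751): 565947 mod 41751 = 23184, so (565947/41751) = (23184/41751)
factor out 2^4: 23184 = 2^4·1449; with 41751 mod 8 = 7, (2/41751) = +1; sign now -1; continue with (1449/41751)
flip (1449/41751) -> (41751/1449): both odd, 1449 mod 4 = 1, 41751 mod 4 = 3, so the flip contributes +1; sign now -1
(41751/1449): 41751 mod 1449 = 1179, so (41751/1449) = (1179/1449)
flip (1179/1449) -> (1449/1179): both odd, 1179 mod 4 = 3, 1449 mod 4 = 1, so the flip contributes +1; sign now -1
(1449/1179): 1449 mod 1179 = 270, so (1449/1179) = (270/1179)
factor out 2^1: 270 = 2^1·135; with 1179 mod 8 = 3, (2/1179) = -1; sign now +1; continue with (135/1179)
flip (135/1179) -> (1179/135): both odd, 135 mod 4 = 3, 1179 mod 4 = 3, so the flip contributes -1; sign now -1
(1179/135): 1179 mod 135 = 99, so (1179/135) = (99/135)
flip (99/135) -> (135/99): both odd, 99 mod 4 = 3, 135 mod 4 = 3, so the flip contributes -1; sign now +1
(135/99): 135 mod 99 = 36, so (135/99) = (36/99)
factor out 2^2: 36 = 2^2·9; with 99 mod 8 = 3, (2/99) = -1; sign now +1; continue with (9/99)
flip (9/99) -> (99/9): both odd, 9 mod 4 = 1, 99 mod 4 = 3, so the flip contributes +1; sign now +1
(99/9): 99 mod 9 = 0, so (99/9) = (0/9)
reached (0/9); gcd(a, n) > 1, so (0/9) = 0 and the symbol is 0

0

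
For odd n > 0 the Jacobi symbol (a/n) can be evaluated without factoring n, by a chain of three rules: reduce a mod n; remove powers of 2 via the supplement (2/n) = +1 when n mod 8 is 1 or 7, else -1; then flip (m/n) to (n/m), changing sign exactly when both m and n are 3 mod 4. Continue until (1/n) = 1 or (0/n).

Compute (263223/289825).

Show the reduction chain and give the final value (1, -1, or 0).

1

reciprocity: (263223/289825) = +1·(289825/263223) since 263223 mod 4 = 3, 289825 mod 4 = 1; sign now +1
(289825/263223) = (26602/263223)   [reduce mod 263223]
26602 = 2^1·13301; (2/263223) = +1 since 263223 mod 8 = 7, so (26602/263223) = (+1)^1·(13301/263223); sign now +1
reciprocity: (13301/263223) = +1·(263223/13301) since 13301 mod 4 = 1, 263223 mod 4 = 3; sign now +1
(263223/13301) = (10504/13301)   [reduce mod 13301]
10504 = 2^3·1313; (2/13301) = -1 since 13301 mod 8 = 5, so (10504/13301) = (-1)^3·(1313/13301); sign now -1
reciprocity: (1313/13301) = +1·(13301/1313) since 1313 mod 4 = 1, 13301 mod 4 = 1; sign now -1
(13301/1313) = (171/1313)   [reduce mod 1313]
reciprocity: (171/1313) = +1·(1313/171) since 171 mod 4 = 3, 1313 mod 4 = 1; sign now -1
(1313/171) = (116/171)   [reduce mod 171]
116 = 2^2·29; (2/171) = -1 since 171 mod 8 = 3, so (116/171) = (-1)^2·(29/171); sign now -1
reciprocity: (29/171) = +1·(171/29) since 29 mod 4 = 1, 171 mod 4 = 3; sign now -1
(171/29) = (26/29)   [reduce mod 29]
26 = 2^1·13; (2/29) = -1 since 29 mod 8 = 5, so (26/29) = (-1)^1·(13/29); sign now +1
reciprocity: (13/29) = +1·(29/13) since 13 mod 4 = 1, 29 mod 4 = 1; sign now +1
(29/13) = (3/13)   [reduce mod 13]
reciprocity: (3/13) = +1·(13/3) since 3 mod 4 = 3, 13 mod 4 = 1; sign now +1
(13/3) = (1/3)   [reduce mod 3]
(1/3) = 1; final value = sign = +1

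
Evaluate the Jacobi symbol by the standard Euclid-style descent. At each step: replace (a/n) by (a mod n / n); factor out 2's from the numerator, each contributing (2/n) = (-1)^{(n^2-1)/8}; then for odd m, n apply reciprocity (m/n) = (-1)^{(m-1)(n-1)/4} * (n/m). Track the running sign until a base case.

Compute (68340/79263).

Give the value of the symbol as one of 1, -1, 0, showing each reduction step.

factor out 2^2: 68340 = 2^2·17085; with 79263 mod 8 = 7, (2/79263) = +1; sign now +1; continue with (17085/79263)
flip (17085/79263) -> (79263/17085): both odd, 17085 mod 4 = 1, 79263 mod 4 = 3, so the flip contributes +1; sign now +1
(79263/17085): 79263 mod 17085 = 10923, so (79263/17085) = (10923/17085)
flip (10923/17085) -> (17085/10923): both odd, 10923 mod 4 = 3, 17085 mod 4 = 1, so the flip contributes +1; sign now +1
(17085/10923): 17085 mod 10923 = 6162, so (17085/10923) = (6162/10923)
factor out 2^1: 6162 = 2^1·3081; with 10923 mod 8 = 3, (2/10923) = -1; sign now -1; continue with (3081/10923)
flip (3081/10923) -> (10923/3081): both odd, 3081 mod 4 = 1, 10923 mod 4 = 3, so the flip contributes +1; sign now -1
(10923/3081): 10923 mod 3081 = 1680, so (10923/3081) = (1680/3081)
factor out 2^4: 1680 = 2^4·105; with 3081 mod 8 = 1, (2/3081) = +1; sign now -1; continue with (105/3081)
flip (105/3081) -> (3081/105): both odd, 105 mod 4 = 1, 3081 mod 4 = 1, so the flip contributes +1; sign now -1
(3081/105): 3081 mod 105 = 36, so (3081/105) = (36/105)
factor out 2^2: 36 = 2^2·9; with 105 mod 8 = 1, (2/105) = +1; sign now -1; continue with (9/105)
flip (9/105) -> (105/9): both odd, 9 mod 4 = 1, 105 mod 4 = 1, so the flip contributes +1; sign now -1
(105/9): 105 mod 9 = 6, so (105/9) = (6/9)
factor out 2^1: 6 = 2^1·3; with 9 mod 8 = 1, (2/9) = +1; sign now -1; continue with (3/9)
flip (3/9) -> (9/3): both odd, 3 mod 4 = 3, 9 mod 4 = 1, so the flip contributes +1; sign now -1
(9/3): 9 mod 3 = 0, so (9/3) = (0/3)
reached (0/3); gcd(a, n) > 1, so (0/3) = 0 and the symbol is 0

0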